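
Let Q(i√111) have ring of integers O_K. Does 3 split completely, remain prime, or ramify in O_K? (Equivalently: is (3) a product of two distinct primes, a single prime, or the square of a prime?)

p ramifies

-111 mod 4 = 1, hence disc K = -111 and O_K = ℤ[(1+√-111)/2].
disc(K) = -111 = 3·(-37), so p = 3 is ramified.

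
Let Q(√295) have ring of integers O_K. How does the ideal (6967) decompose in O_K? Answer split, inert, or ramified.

splits completely

d = 295 ≡ 3 (mod 4), so O_K = ℤ[√295] and disc(K) = 4d = 1180.
disc(K) = 1180 is not divisible by 6967; 6967 is unramified.
Compute (295/6967) via Euler: 295^((6967-1)/2) mod 6967 = 1, so (295/6967) = 1.
(295/6967) = 1, so 6967 splits.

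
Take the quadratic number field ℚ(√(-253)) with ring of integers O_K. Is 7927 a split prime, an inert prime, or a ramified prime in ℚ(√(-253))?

-253 mod 4 = 3, hence disc K = 4·(-253) = -1012 and O_K = ℤ[√-253].
disc(K) = -1012 is not divisible by 7927; 7927 is unramified.
Euler's criterion: (-253)^3963 mod 7927 = 7926. Thus (-253|7927) = -1.
Legendre symbol -1 ⇒ 7927 is inert.

7927 remains inert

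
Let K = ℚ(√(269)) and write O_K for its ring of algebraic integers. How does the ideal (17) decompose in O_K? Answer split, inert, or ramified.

inert

d = 269 ≡ 1 (mod 4), so O_K = ℤ[(1+√269)/2] and disc(K) = d = 269.
disc(K) = 269 is not divisible by 17; 17 is unramified.
(269/17) = 14^8 mod 17 = 16, giving Legendre symbol -1.
(269/17) = -1, so 17 is inert.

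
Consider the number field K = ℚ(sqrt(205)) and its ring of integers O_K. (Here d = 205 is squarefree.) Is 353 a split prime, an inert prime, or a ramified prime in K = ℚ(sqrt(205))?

205 mod 4 = 1, hence disc K = 205 and O_K = ℤ[(1+√205)/2].
Since gcd(353, 205) = 1 the prime 353 does not ramify.
Compute (205/353) via Euler: 205^((353-1)/2) mod 353 = 352, so (205/353) = -1.
(205/353) = -1, so 353 is inert.

inert — (353) stays prime in O_K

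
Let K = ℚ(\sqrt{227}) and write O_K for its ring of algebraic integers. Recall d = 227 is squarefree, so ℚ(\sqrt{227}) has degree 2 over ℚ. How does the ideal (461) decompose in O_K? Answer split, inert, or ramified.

227 mod 4 = 3, hence disc K = 4·227 = 908 and O_K = ℤ[√227].
disc(K) = 908 is not divisible by 461; 461 is unramified.
(227/461) = 227^230 mod 461 = 1, giving Legendre symbol 1.
(227/461) = 1, so 461 splits.

splits completely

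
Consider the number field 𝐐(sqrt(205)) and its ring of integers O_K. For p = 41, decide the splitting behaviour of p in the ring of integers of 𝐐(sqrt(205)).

p ramifies

Since 205 ≡ 1 mod 4, the ring of integers is ℤ[(1+√205)/2] with discriminant 205.
disc(K) = 205 = 41·5, so p = 41 is ramified.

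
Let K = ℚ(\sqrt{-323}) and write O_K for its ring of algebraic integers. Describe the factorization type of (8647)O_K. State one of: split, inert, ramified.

split

Since -323 ≡ 1 mod 4, the ring of integers is ℤ[(1+√-323)/2] with discriminant -323.
8647 ∤ -323, so 8647 is unramified.
(-323/8647) = 8324^4323 mod 8647 = 1, giving Legendre symbol 1.
d is a quadratic residue mod p, hence 8647 splits in O_K.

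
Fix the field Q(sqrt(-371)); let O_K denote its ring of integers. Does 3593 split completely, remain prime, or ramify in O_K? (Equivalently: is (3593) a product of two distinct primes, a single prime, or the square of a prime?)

splits completely

Since -371 ≡ 1 mod 4, the ring of integers is ℤ[(1+√-371)/2] with discriminant -371.
disc(K) = -371 is not divisible by 3593; 3593 is unramified.
Euler's criterion: (-371)^1796 mod 3593 = 1. Thus (-371|3593) = 1.
Legendre symbol 1 ⇒ 3593 is split.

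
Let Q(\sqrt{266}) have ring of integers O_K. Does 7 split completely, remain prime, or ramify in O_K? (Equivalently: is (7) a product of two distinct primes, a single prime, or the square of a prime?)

d = 266 ≡ 2 (mod 4), so O_K = ℤ[√266] and disc(K) = 4d = 1064.
Ramification test: 7 | 1064. The prime 7 ramifies in K.

ramifies in O_K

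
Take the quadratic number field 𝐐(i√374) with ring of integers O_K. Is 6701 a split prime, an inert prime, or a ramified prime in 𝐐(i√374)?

inert — (6701) stays prime in O_K

Since -374 ≢ 1 mod 4, the ring of integers is ℤ[√-374] with discriminant 4·(-374) = -1496.
disc(K) = -1496 is not divisible by 6701; 6701 is unramified.
Euler's criterion: (-374)^3350 mod 6701 = 6700. Thus (-374|6701) = -1.
Legendre symbol -1 ⇒ 6701 is inert.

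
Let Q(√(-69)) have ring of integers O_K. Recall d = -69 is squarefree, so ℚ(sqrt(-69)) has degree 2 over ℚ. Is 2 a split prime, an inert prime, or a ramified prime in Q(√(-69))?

ramified

d = -69 ≡ 3 (mod 4), so O_K = ℤ[√-69] and disc(K) = 4d = -276.
disc(K) = -276 = 2·(-138), so p = 2 is ramified.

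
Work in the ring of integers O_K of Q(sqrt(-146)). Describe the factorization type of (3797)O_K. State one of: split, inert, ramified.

inert — (3797) stays prime in O_K

d = -146 ≡ 2 (mod 4), so O_K = ℤ[√-146] and disc(K) = 4d = -584.
disc(K) = -584 is not divisible by 3797; 3797 is unramified.
Compute (-146/3797) via Euler: 3651^((3797-1)/2) mod 3797 = 3796, so (-146/3797) = -1.
d is a non-residue mod p, hence 3797 remains inert in O_K.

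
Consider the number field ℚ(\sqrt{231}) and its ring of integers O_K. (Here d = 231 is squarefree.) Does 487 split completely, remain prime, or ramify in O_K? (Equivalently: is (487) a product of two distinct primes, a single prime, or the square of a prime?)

inert

Since 231 ≢ 1 mod 4, the ring of integers is ℤ[√231] with discriminant 4·231 = 924.
disc(K) = 924 is not divisible by 487; 487 is unramified.
(231/487) = 231^243 mod 487 = 486, giving Legendre symbol -1.
Legendre symbol -1 ⇒ 487 is inert.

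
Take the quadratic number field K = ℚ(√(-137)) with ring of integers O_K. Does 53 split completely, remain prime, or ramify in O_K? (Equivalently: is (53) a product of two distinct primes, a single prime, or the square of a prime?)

inert — (53) stays prime in O_K

-137 mod 4 = 3, hence disc K = 4·(-137) = -548 and O_K = ℤ[√-137].
Since gcd(53, -548) = 1 the prime 53 does not ramify.
(-137/53) = 22^26 mod 53 = 52, giving Legendre symbol -1.
d is a non-residue mod p, hence 53 remains inert in O_K.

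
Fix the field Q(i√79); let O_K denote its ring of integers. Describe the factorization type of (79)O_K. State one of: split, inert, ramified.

ramified — (79) = 𝔭²

-79 mod 4 = 1, hence disc K = -79 and O_K = ℤ[(1+√-79)/2].
79 divides disc(K) = -79, so 79 ramifies.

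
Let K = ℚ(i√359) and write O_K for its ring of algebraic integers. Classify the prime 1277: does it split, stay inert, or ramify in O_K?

splits completely

Since -359 ≡ 1 mod 4, the ring of integers is ℤ[(1+√-359)/2] with discriminant -359.
1277 ∤ -359, so 1277 is unramified.
(-359/1277) = 918^638 mod 1277 = 1, giving Legendre symbol 1.
(-359/1277) = 1, so 1277 splits.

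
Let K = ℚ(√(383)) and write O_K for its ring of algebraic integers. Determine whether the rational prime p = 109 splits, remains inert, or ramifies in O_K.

383 mod 4 = 3, hence disc K = 4·383 = 1532 and O_K = ℤ[√383].
109 ∤ 1532, so 109 is unramified.
(383/109) = 56^54 mod 109 = 108, giving Legendre symbol -1.
Legendre symbol -1 ⇒ 109 is inert.

inert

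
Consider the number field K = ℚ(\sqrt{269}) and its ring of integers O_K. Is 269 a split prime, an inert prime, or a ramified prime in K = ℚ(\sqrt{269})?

p ramifies

Since 269 ≡ 1 mod 4, the ring of integers is ℤ[(1+√269)/2] with discriminant 269.
269 divides disc(K) = 269, so 269 ramifies.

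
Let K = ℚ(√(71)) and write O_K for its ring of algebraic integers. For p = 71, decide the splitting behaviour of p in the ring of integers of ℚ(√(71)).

71 mod 4 = 3, hence disc K = 4·71 = 284 and O_K = ℤ[√71].
71 divides disc(K) = 284, so 71 ramifies.

ramified — (71) = 𝔭²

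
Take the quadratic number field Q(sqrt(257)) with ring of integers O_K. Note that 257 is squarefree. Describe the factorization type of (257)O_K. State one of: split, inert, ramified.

257 mod 4 = 1, hence disc K = 257 and O_K = ℤ[(1+√257)/2].
disc(K) = 257 = 257·1, so p = 257 is ramified.

257 is ramified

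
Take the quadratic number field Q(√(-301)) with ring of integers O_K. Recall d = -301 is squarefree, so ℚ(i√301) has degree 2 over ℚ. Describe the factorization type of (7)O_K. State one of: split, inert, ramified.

p ramifies

d = -301 ≡ 3 (mod 4), so O_K = ℤ[√-301] and disc(K) = 4d = -1204.
7 divides disc(K) = -1204, so 7 ramifies.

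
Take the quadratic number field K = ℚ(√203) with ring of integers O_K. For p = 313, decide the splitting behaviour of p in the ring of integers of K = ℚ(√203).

313 remains inert

Since 203 ≢ 1 mod 4, the ring of integers is ℤ[√203] with discriminant 4·203 = 812.
disc(K) = 812 is not divisible by 313; 313 is unramified.
Legendre symbol by Euler's criterion: (203/313) ≡ 203^156 ≡ 312 (mod 313), i.e. (203/313) = -1.
(203/313) = -1, so 313 is inert.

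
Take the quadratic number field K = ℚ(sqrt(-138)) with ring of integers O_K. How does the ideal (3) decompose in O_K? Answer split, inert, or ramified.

d = -138 ≡ 2 (mod 4), so O_K = ℤ[√-138] and disc(K) = 4d = -552.
Ramification test: 3 | -552. The prime 3 ramifies in K.

ramified — (3) = 𝔭²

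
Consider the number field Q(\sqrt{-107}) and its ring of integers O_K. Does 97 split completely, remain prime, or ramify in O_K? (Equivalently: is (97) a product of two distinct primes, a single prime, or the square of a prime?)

remains prime (inert)

d = -107 ≡ 1 (mod 4), so O_K = ℤ[(1+√-107)/2] and disc(K) = d = -107.
Since gcd(97, -107) = 1 the prime 97 does not ramify.
Euler's criterion: (-107)^48 mod 97 = 96. Thus (-107|97) = -1.
(-107/97) = -1, so 97 is inert.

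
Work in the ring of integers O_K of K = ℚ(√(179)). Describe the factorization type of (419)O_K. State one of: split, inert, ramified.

inert — (419) stays prime in O_K

Since 179 ≢ 1 mod 4, the ring of integers is ℤ[√179] with discriminant 4·179 = 716.
419 ∤ 716, so 419 is unramified.
Compute (179/419) via Euler: 179^((419-1)/2) mod 419 = 418, so (179/419) = -1.
(179/419) = -1, so 419 is inert.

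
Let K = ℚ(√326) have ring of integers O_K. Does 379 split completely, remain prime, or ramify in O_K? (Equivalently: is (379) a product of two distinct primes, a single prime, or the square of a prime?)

326 mod 4 = 2, hence disc K = 4·326 = 1304 and O_K = ℤ[√326].
Since gcd(379, 1304) = 1 the prime 379 does not ramify.
Euler's criterion: 326^189 mod 379 = 1. Thus (326|379) = 1.
d is a quadratic residue mod p, hence 379 splits in O_K.

split — (379) = 𝔭₁𝔭₂ with 𝔭₁ ≠ 𝔭₂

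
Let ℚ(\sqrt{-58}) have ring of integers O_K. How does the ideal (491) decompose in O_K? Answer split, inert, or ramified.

inert

-58 mod 4 = 2, hence disc K = 4·(-58) = -232 and O_K = ℤ[√-58].
491 ∤ -232, so 491 is unramified.
(-58/491) = 433^245 mod 491 = 490, giving Legendre symbol -1.
d is a non-residue mod p, hence 491 remains inert in O_K.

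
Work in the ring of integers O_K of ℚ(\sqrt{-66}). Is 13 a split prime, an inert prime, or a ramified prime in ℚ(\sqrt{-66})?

split

d = -66 ≡ 2 (mod 4), so O_K = ℤ[√-66] and disc(K) = 4d = -264.
disc(K) = -264 is not divisible by 13; 13 is unramified.
(-66/13) = 12^6 mod 13 = 1, giving Legendre symbol 1.
Legendre symbol 1 ⇒ 13 is split.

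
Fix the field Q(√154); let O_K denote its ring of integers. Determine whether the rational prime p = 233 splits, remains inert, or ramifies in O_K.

inert — (233) stays prime in O_K

154 mod 4 = 2, hence disc K = 4·154 = 616 and O_K = ℤ[√154].
disc(K) = 616 is not divisible by 233; 233 is unramified.
(154/233) = 154^116 mod 233 = 232, giving Legendre symbol -1.
Legendre symbol -1 ⇒ 233 is inert.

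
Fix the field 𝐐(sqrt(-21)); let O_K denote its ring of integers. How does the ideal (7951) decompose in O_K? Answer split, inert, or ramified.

-21 mod 4 = 3, hence disc K = 4·(-21) = -84 and O_K = ℤ[√-21].
Since gcd(7951, -84) = 1 the prime 7951 does not ramify.
(-21/7951) = 7930^3975 mod 7951 = 1, giving Legendre symbol 1.
(-21/7951) = 1, so 7951 splits.

7951 splits in O_K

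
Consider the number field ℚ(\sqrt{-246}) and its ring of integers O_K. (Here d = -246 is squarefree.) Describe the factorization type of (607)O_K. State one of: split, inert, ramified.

splits completely

d = -246 ≡ 2 (mod 4), so O_K = ℤ[√-246] and disc(K) = 4d = -984.
disc(K) = -984 is not divisible by 607; 607 is unramified.
(-246/607) = 361^303 mod 607 = 1, giving Legendre symbol 1.
Legendre symbol 1 ⇒ 607 is split.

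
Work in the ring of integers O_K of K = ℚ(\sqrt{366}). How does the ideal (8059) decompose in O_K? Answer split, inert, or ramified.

8059 remains inert

d = 366 ≡ 2 (mod 4), so O_K = ℤ[√366] and disc(K) = 4d = 1464.
Since gcd(8059, 1464) = 1 the prime 8059 does not ramify.
(366/8059) = 366^4029 mod 8059 = 8058, giving Legendre symbol -1.
d is a non-residue mod p, hence 8059 remains inert in O_K.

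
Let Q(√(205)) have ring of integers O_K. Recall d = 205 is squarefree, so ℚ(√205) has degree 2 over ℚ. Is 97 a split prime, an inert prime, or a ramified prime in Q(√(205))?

split

d = 205 ≡ 1 (mod 4), so O_K = ℤ[(1+√205)/2] and disc(K) = d = 205.
Since gcd(97, 205) = 1 the prime 97 does not ramify.
Legendre symbol by Euler's criterion: (205/97) ≡ 205^48 ≡ 1 (mod 97), i.e. (205/97) = 1.
d is a quadratic residue mod p, hence 97 splits in O_K.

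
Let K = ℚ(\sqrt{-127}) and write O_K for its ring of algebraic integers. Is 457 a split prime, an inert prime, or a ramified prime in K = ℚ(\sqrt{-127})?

Since -127 ≡ 1 mod 4, the ring of integers is ℤ[(1+√-127)/2] with discriminant -127.
457 ∤ -127, so 457 is unramified.
Euler's criterion: (-127)^228 mod 457 = 1. Thus (-127|457) = 1.
d is a quadratic residue mod p, hence 457 splits in O_K.

457 splits in O_K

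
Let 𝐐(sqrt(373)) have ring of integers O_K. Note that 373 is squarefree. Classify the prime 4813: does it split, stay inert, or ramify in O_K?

373 mod 4 = 1, hence disc K = 373 and O_K = ℤ[(1+√373)/2].
4813 ∤ 373, so 4813 is unramified.
Euler's criterion: 373^2406 mod 4813 = 1. Thus (373|4813) = 1.
d is a quadratic residue mod p, hence 4813 splits in O_K.

p splits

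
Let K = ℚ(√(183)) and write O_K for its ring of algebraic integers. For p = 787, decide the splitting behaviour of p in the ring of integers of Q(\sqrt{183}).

d = 183 ≡ 3 (mod 4), so O_K = ℤ[√183] and disc(K) = 4d = 732.
Since gcd(787, 732) = 1 the prime 787 does not ramify.
Compute (183/787) via Euler: 183^((787-1)/2) mod 787 = 1, so (183/787) = 1.
d is a quadratic residue mod p, hence 787 splits in O_K.

split — (787) = 𝔭₁𝔭₂ with 𝔭₁ ≠ 𝔭₂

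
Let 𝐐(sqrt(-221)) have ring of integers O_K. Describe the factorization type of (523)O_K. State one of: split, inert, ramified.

523 remains inert

d = -221 ≡ 3 (mod 4), so O_K = ℤ[√-221] and disc(K) = 4d = -884.
523 ∤ -884, so 523 is unramified.
Euler's criterion: (-221)^261 mod 523 = 522. Thus (-221|523) = -1.
(-221/523) = -1, so 523 is inert.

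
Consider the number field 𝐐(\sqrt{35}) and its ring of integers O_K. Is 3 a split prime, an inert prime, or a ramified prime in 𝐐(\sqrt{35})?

35 mod 4 = 3, hence disc K = 4·35 = 140 and O_K = ℤ[√35].
3 ∤ 140, so 3 is unramified.
Euler's criterion: 35^1 mod 3 = 2. Thus (35|3) = -1.
d is a non-residue mod p, hence 3 remains inert in O_K.

inert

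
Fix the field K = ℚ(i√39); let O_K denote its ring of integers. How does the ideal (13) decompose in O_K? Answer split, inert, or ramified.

13 is ramified

-39 mod 4 = 1, hence disc K = -39 and O_K = ℤ[(1+√-39)/2].
disc(K) = -39 = 13·(-3), so p = 13 is ramified.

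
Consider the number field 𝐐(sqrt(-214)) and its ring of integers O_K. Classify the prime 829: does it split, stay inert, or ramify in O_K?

splits completely

d = -214 ≡ 2 (mod 4), so O_K = ℤ[√-214] and disc(K) = 4d = -856.
disc(K) = -856 is not divisible by 829; 829 is unramified.
Euler's criterion: (-214)^414 mod 829 = 1. Thus (-214|829) = 1.
d is a quadratic residue mod p, hence 829 splits in O_K.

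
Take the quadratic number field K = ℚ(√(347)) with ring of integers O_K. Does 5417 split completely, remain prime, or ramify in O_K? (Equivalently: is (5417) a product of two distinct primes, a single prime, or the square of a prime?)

347 mod 4 = 3, hence disc K = 4·347 = 1388 and O_K = ℤ[√347].
disc(K) = 1388 is not divisible by 5417; 5417 is unramified.
Legendre symbol by Euler's criterion: (347/5417) ≡ 347^2708 ≡ 1 (mod 5417), i.e. (347/5417) = 1.
(347/5417) = 1, so 5417 splits.

split — (5417) = 𝔭₁𝔭₂ with 𝔭₁ ≠ 𝔭₂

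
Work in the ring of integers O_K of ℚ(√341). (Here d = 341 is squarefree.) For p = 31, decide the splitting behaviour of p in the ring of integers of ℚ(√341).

p ramifies

d = 341 ≡ 1 (mod 4), so O_K = ℤ[(1+√341)/2] and disc(K) = d = 341.
disc(K) = 341 = 31·11, so p = 31 is ramified.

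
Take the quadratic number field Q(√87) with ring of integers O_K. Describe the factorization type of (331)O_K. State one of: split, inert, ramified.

split — (331) = 𝔭₁𝔭₂ with 𝔭₁ ≠ 𝔭₂

Since 87 ≢ 1 mod 4, the ring of integers is ℤ[√87] with discriminant 4·87 = 348.
Since gcd(331, 348) = 1 the prime 331 does not ramify.
(87/331) = 87^165 mod 331 = 1, giving Legendre symbol 1.
Legendre symbol 1 ⇒ 331 is split.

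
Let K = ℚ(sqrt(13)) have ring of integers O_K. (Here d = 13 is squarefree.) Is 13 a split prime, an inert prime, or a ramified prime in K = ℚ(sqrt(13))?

Since 13 ≡ 1 mod 4, the ring of integers is ℤ[(1+√13)/2] with discriminant 13.
Ramification test: 13 | 13. The prime 13 ramifies in K.

ramified — (13) = 𝔭²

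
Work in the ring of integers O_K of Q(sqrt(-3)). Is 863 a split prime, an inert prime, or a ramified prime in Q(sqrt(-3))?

d = -3 ≡ 1 (mod 4), so O_K = ℤ[(1+√-3)/2] and disc(K) = d = -3.
Since gcd(863, -3) = 1 the prime 863 does not ramify.
Legendre symbol by Euler's criterion: (-3/863) ≡ (-3)^431 ≡ 862 (mod 863), i.e. (-3/863) = -1.
(-3/863) = -1, so 863 is inert.

inert — (863) stays prime in O_K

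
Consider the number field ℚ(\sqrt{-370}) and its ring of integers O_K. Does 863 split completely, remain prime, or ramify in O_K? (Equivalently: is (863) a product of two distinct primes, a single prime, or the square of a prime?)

split — (863) = 𝔭₁𝔭₂ with 𝔭₁ ≠ 𝔭₂

-370 mod 4 = 2, hence disc K = 4·(-370) = -1480 and O_K = ℤ[√-370].
disc(K) = -1480 is not divisible by 863; 863 is unramified.
(-370/863) = 493^431 mod 863 = 1, giving Legendre symbol 1.
(-370/863) = 1, so 863 splits.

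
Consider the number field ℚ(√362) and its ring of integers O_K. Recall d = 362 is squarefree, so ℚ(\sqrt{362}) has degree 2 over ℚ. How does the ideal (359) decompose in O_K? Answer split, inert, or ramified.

359 splits in O_K

Since 362 ≢ 1 mod 4, the ring of integers is ℤ[√362] with discriminant 4·362 = 1448.
Since gcd(359, 1448) = 1 the prime 359 does not ramify.
Legendre symbol by Euler's criterion: (362/359) ≡ 362^179 ≡ 1 (mod 359), i.e. (362/359) = 1.
(362/359) = 1, so 359 splits.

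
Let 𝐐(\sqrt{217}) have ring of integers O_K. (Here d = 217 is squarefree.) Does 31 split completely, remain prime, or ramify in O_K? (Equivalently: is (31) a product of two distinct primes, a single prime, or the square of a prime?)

217 mod 4 = 1, hence disc K = 217 and O_K = ℤ[(1+√217)/2].
Ramification test: 31 | 217. The prime 31 ramifies in K.

ramifies in O_K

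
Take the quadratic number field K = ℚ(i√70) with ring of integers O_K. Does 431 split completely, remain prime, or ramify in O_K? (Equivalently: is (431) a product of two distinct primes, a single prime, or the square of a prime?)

d = -70 ≡ 2 (mod 4), so O_K = ℤ[√-70] and disc(K) = 4d = -280.
disc(K) = -280 is not divisible by 431; 431 is unramified.
Euler's criterion: (-70)^215 mod 431 = 1. Thus (-70|431) = 1.
d is a quadratic residue mod p, hence 431 splits in O_K.

splits completely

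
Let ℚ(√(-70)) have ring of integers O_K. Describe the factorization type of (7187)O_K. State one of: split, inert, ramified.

p is inert

-70 mod 4 = 2, hence disc K = 4·(-70) = -280 and O_K = ℤ[√-70].
7187 ∤ -280, so 7187 is unramified.
Euler's criterion: (-70)^3593 mod 7187 = 7186. Thus (-70|7187) = -1.
d is a non-residue mod p, hence 7187 remains inert in O_K.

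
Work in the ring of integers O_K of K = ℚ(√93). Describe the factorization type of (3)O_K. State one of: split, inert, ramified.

p ramifies

93 mod 4 = 1, hence disc K = 93 and O_K = ℤ[(1+√93)/2].
disc(K) = 93 = 3·31, so p = 3 is ramified.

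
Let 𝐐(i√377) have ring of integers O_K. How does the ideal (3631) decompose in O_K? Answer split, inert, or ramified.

Since -377 ≢ 1 mod 4, the ring of integers is ℤ[√-377] with discriminant 4·(-377) = -1508.
disc(K) = -1508 is not divisible by 3631; 3631 is unramified.
Euler's criterion: (-377)^1815 mod 3631 = 3630. Thus (-377|3631) = -1.
d is a non-residue mod p, hence 3631 remains inert in O_K.

inert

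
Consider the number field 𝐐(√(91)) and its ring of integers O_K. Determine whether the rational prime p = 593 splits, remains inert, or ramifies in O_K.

p splits

d = 91 ≡ 3 (mod 4), so O_K = ℤ[√91] and disc(K) = 4d = 364.
593 ∤ 364, so 593 is unramified.
Legendre symbol by Euler's criterion: (91/593) ≡ 91^296 ≡ 1 (mod 593), i.e. (91/593) = 1.
Legendre symbol 1 ⇒ 593 is split.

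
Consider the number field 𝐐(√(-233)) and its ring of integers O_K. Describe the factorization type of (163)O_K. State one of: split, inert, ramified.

p splits

Since -233 ≢ 1 mod 4, the ring of integers is ℤ[√-233] with discriminant 4·(-233) = -932.
disc(K) = -932 is not divisible by 163; 163 is unramified.
(-233/163) = 93^81 mod 163 = 1, giving Legendre symbol 1.
(-233/163) = 1, so 163 splits.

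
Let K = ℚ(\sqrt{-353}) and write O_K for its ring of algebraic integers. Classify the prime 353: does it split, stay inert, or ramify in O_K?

ramifies in O_K

d = -353 ≡ 3 (mod 4), so O_K = ℤ[√-353] and disc(K) = 4d = -1412.
disc(K) = -1412 = 353·(-4), so p = 353 is ramified.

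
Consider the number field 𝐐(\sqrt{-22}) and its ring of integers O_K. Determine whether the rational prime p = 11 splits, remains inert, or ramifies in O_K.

p ramifies

d = -22 ≡ 2 (mod 4), so O_K = ℤ[√-22] and disc(K) = 4d = -88.
disc(K) = -88 = 11·(-8), so p = 11 is ramified.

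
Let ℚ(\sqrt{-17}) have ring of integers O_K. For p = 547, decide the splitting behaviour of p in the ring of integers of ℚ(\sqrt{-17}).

Since -17 ≢ 1 mod 4, the ring of integers is ℤ[√-17] with discriminant 4·(-17) = -68.
547 ∤ -68, so 547 is unramified.
Legendre symbol by Euler's criterion: (-17/547) ≡ (-17)^273 ≡ 1 (mod 547), i.e. (-17/547) = 1.
d is a quadratic residue mod p, hence 547 splits in O_K.

split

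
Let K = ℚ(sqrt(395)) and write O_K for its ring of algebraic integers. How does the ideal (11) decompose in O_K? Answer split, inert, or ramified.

11 remains inert

Since 395 ≢ 1 mod 4, the ring of integers is ℤ[√395] with discriminant 4·395 = 1580.
Since gcd(11, 1580) = 1 the prime 11 does not ramify.
Compute (395/11) via Euler: 10^((11-1)/2) mod 11 = 10, so (395/11) = -1.
(395/11) = -1, so 11 is inert.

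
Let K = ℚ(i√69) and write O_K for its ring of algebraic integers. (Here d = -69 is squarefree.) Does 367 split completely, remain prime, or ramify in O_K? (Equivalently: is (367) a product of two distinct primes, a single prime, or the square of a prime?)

d = -69 ≡ 3 (mod 4), so O_K = ℤ[√-69] and disc(K) = 4d = -276.
367 ∤ -276, so 367 is unramified.
(-69/367) = 298^183 mod 367 = 1, giving Legendre symbol 1.
Legendre symbol 1 ⇒ 367 is split.

367 splits in O_K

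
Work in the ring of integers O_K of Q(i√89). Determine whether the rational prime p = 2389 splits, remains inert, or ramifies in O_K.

Since -89 ≢ 1 mod 4, the ring of integers is ℤ[√-89] with discriminant 4·(-89) = -356.
disc(K) = -356 is not divisible by 2389; 2389 is unramified.
Compute (-89/2389) via Euler: 2300^((2389-1)/2) mod 2389 = 2388, so (-89/2389) = -1.
(-89/2389) = -1, so 2389 is inert.

p is inert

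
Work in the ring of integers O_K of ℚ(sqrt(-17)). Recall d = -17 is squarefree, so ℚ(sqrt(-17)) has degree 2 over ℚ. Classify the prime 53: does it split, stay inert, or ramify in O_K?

Since -17 ≢ 1 mod 4, the ring of integers is ℤ[√-17] with discriminant 4·(-17) = -68.
disc(K) = -68 is not divisible by 53; 53 is unramified.
Euler's criterion: (-17)^26 mod 53 = 1. Thus (-17|53) = 1.
Legendre symbol 1 ⇒ 53 is split.

split — (53) = 𝔭₁𝔭₂ with 𝔭₁ ≠ 𝔭₂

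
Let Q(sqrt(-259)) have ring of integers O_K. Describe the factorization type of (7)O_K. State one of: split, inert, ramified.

Since -259 ≡ 1 mod 4, the ring of integers is ℤ[(1+√-259)/2] with discriminant -259.
Ramification test: 7 | -259. The prime 7 ramifies in K.

7 is ramified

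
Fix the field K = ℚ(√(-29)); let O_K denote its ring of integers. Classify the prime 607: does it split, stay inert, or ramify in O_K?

d = -29 ≡ 3 (mod 4), so O_K = ℤ[√-29] and disc(K) = 4d = -116.
disc(K) = -116 is not divisible by 607; 607 is unramified.
Legendre symbol by Euler's criterion: (-29/607) ≡ (-29)^303 ≡ 1 (mod 607), i.e. (-29/607) = 1.
Legendre symbol 1 ⇒ 607 is split.

splits completely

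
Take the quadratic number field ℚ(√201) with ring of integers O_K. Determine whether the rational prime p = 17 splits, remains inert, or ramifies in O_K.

d = 201 ≡ 1 (mod 4), so O_K = ℤ[(1+√201)/2] and disc(K) = d = 201.
Since gcd(17, 201) = 1 the prime 17 does not ramify.
(201/17) = 14^8 mod 17 = 16, giving Legendre symbol -1.
d is a non-residue mod p, hence 17 remains inert in O_K.

inert — (17) stays prime in O_K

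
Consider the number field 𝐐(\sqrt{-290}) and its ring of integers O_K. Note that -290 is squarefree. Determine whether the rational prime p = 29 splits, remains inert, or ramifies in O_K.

d = -290 ≡ 2 (mod 4), so O_K = ℤ[√-290] and disc(K) = 4d = -1160.
Ramification test: 29 | -1160. The prime 29 ramifies in K.

29 is ramified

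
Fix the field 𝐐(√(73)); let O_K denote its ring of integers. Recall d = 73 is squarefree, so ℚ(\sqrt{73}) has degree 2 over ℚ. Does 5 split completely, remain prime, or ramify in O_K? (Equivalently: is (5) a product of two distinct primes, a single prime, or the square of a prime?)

d = 73 ≡ 1 (mod 4), so O_K = ℤ[(1+√73)/2] and disc(K) = d = 73.
5 ∤ 73, so 5 is unramified.
(73/5) = 3^2 mod 5 = 4, giving Legendre symbol -1.
d is a non-residue mod p, hence 5 remains inert in O_K.

5 remains inert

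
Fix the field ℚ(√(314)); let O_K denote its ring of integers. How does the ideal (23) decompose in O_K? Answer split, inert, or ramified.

p is inert

Since 314 ≢ 1 mod 4, the ring of integers is ℤ[√314] with discriminant 4·314 = 1256.
23 ∤ 1256, so 23 is unramified.
Euler's criterion: 314^11 mod 23 = 22. Thus (314|23) = -1.
d is a non-residue mod p, hence 23 remains inert in O_K.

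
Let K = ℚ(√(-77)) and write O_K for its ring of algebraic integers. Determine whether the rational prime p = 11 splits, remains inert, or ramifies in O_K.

ramified — (11) = 𝔭²

Since -77 ≢ 1 mod 4, the ring of integers is ℤ[√-77] with discriminant 4·(-77) = -308.
Ramification test: 11 | -308. The prime 11 ramifies in K.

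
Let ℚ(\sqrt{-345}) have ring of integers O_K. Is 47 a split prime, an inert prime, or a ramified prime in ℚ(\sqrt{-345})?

inert — (47) stays prime in O_K

-345 mod 4 = 3, hence disc K = 4·(-345) = -1380 and O_K = ℤ[√-345].
Since gcd(47, -1380) = 1 the prime 47 does not ramify.
Legendre symbol by Euler's criterion: (-345/47) ≡ (-345)^23 ≡ 46 (mod 47), i.e. (-345/47) = -1.
Legendre symbol -1 ⇒ 47 is inert.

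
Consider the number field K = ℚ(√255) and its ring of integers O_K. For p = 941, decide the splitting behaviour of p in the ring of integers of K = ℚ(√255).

split

d = 255 ≡ 3 (mod 4), so O_K = ℤ[√255] and disc(K) = 4d = 1020.
Since gcd(941, 1020) = 1 the prime 941 does not ramify.
Euler's criterion: 255^470 mod 941 = 1. Thus (255|941) = 1.
Legendre symbol 1 ⇒ 941 is split.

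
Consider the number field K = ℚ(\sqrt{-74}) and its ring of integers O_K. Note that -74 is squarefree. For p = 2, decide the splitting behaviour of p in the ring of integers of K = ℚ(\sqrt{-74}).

ramified

-74 mod 4 = 2, hence disc K = 4·(-74) = -296 and O_K = ℤ[√-74].
2 divides disc(K) = -296, so 2 ramifies.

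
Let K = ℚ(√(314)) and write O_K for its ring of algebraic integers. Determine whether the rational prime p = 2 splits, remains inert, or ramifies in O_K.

314 mod 4 = 2, hence disc K = 4·314 = 1256 and O_K = ℤ[√314].
Ramification test: 2 | 1256. The prime 2 ramifies in K.

2 is ramified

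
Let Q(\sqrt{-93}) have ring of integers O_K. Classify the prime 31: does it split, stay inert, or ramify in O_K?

ramified

-93 mod 4 = 3, hence disc K = 4·(-93) = -372 and O_K = ℤ[√-93].
disc(K) = -372 = 31·(-12), so p = 31 is ramified.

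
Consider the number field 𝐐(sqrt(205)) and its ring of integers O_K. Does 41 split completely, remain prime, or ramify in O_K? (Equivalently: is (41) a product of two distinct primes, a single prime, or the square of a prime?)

d = 205 ≡ 1 (mod 4), so O_K = ℤ[(1+√205)/2] and disc(K) = d = 205.
disc(K) = 205 = 41·5, so p = 41 is ramified.

41 is ramified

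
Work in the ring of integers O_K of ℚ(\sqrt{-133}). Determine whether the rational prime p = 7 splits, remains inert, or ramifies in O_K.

7 is ramified

Since -133 ≢ 1 mod 4, the ring of integers is ℤ[√-133] with discriminant 4·(-133) = -532.
disc(K) = -532 = 7·(-76), so p = 7 is ramified.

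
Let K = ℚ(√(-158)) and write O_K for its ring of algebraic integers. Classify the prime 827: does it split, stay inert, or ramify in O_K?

Since -158 ≢ 1 mod 4, the ring of integers is ℤ[√-158] with discriminant 4·(-158) = -632.
Since gcd(827, -632) = 1 the prime 827 does not ramify.
(-158/827) = 669^413 mod 827 = 1, giving Legendre symbol 1.
d is a quadratic residue mod p, hence 827 splits in O_K.

p splits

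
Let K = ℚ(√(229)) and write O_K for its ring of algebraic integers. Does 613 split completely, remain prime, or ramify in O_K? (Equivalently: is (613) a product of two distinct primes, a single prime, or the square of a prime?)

613 remains inert

229 mod 4 = 1, hence disc K = 229 and O_K = ℤ[(1+√229)/2].
613 ∤ 229, so 613 is unramified.
Compute (229/613) via Euler: 229^((613-1)/2) mod 613 = 612, so (229/613) = -1.
(229/613) = -1, so 613 is inert.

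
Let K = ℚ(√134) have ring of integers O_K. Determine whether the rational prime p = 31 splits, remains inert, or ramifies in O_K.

split

134 mod 4 = 2, hence disc K = 4·134 = 536 and O_K = ℤ[√134].
Since gcd(31, 536) = 1 the prime 31 does not ramify.
Euler's criterion: 134^15 mod 31 = 1. Thus (134|31) = 1.
(134/31) = 1, so 31 splits.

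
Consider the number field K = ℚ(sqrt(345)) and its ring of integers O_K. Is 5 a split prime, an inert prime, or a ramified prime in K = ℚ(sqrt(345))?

ramified

d = 345 ≡ 1 (mod 4), so O_K = ℤ[(1+√345)/2] and disc(K) = d = 345.
5 divides disc(K) = 345, so 5 ramifies.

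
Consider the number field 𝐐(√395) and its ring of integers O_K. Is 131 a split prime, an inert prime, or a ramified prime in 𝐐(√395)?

Since 395 ≢ 1 mod 4, the ring of integers is ℤ[√395] with discriminant 4·395 = 1580.
Since gcd(131, 1580) = 1 the prime 131 does not ramify.
Legendre symbol by Euler's criterion: (395/131) ≡ 395^65 ≡ 130 (mod 131), i.e. (395/131) = -1.
d is a non-residue mod p, hence 131 remains inert in O_K.

p is inert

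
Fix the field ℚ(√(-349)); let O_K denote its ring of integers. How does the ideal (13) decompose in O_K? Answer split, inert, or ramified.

Since -349 ≢ 1 mod 4, the ring of integers is ℤ[√-349] with discriminant 4·(-349) = -1396.
disc(K) = -1396 is not divisible by 13; 13 is unramified.
Compute (-349/13) via Euler: 2^((13-1)/2) mod 13 = 12, so (-349/13) = -1.
Legendre symbol -1 ⇒ 13 is inert.

inert — (13) stays prime in O_K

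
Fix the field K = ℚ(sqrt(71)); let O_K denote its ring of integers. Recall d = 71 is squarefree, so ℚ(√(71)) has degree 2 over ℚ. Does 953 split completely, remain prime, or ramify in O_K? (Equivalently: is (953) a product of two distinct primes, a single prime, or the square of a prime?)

p splits

71 mod 4 = 3, hence disc K = 4·71 = 284 and O_K = ℤ[√71].
disc(K) = 284 is not divisible by 953; 953 is unramified.
Euler's criterion: 71^476 mod 953 = 1. Thus (71|953) = 1.
Legendre symbol 1 ⇒ 953 is split.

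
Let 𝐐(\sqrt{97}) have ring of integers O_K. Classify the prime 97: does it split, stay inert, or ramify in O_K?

d = 97 ≡ 1 (mod 4), so O_K = ℤ[(1+√97)/2] and disc(K) = d = 97.
disc(K) = 97 = 97·1, so p = 97 is ramified.

ramified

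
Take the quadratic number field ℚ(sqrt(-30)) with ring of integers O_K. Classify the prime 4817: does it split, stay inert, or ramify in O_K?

-30 mod 4 = 2, hence disc K = 4·(-30) = -120 and O_K = ℤ[√-30].
disc(K) = -120 is not divisible by 4817; 4817 is unramified.
Legendre symbol by Euler's criterion: (-30/4817) ≡ (-30)^2408 ≡ 1 (mod 4817), i.e. (-30/4817) = 1.
(-30/4817) = 1, so 4817 splits.

splits completely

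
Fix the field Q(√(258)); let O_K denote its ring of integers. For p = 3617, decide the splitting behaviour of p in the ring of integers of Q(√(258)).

258 mod 4 = 2, hence disc K = 4·258 = 1032 and O_K = ℤ[√258].
3617 ∤ 1032, so 3617 is unramified.
Euler's criterion: 258^1808 mod 3617 = 1. Thus (258|3617) = 1.
(258/3617) = 1, so 3617 splits.

split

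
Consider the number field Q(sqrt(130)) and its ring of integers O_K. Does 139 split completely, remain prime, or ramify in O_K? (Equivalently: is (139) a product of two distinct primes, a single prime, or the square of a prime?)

130 mod 4 = 2, hence disc K = 4·130 = 520 and O_K = ℤ[√130].
139 ∤ 520, so 139 is unramified.
Euler's criterion: 130^69 mod 139 = 138. Thus (130|139) = -1.
(130/139) = -1, so 139 is inert.

inert — (139) stays prime in O_K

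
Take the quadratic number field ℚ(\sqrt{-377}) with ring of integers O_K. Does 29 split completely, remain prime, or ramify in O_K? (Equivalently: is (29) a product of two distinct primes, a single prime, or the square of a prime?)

29 is ramified

Since -377 ≢ 1 mod 4, the ring of integers is ℤ[√-377] with discriminant 4·(-377) = -1508.
29 divides disc(K) = -1508, so 29 ramifies.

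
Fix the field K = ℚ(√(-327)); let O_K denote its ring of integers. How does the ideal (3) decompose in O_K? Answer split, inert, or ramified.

3 is ramified

d = -327 ≡ 1 (mod 4), so O_K = ℤ[(1+√-327)/2] and disc(K) = d = -327.
3 divides disc(K) = -327, so 3 ramifies.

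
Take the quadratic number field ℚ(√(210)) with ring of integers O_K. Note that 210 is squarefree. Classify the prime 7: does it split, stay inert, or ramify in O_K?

p ramifies

d = 210 ≡ 2 (mod 4), so O_K = ℤ[√210] and disc(K) = 4d = 840.
Ramification test: 7 | 840. The prime 7 ramifies in K.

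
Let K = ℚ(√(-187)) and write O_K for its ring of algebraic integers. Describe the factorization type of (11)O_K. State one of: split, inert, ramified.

ramifies in O_K

Since -187 ≡ 1 mod 4, the ring of integers is ℤ[(1+√-187)/2] with discriminant -187.
disc(K) = -187 = 11·(-17), so p = 11 is ramified.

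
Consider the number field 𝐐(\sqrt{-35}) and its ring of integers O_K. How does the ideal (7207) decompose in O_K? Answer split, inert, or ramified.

p is inert

-35 mod 4 = 1, hence disc K = -35 and O_K = ℤ[(1+√-35)/2].
Since gcd(7207, -35) = 1 the prime 7207 does not ramify.
Euler's criterion: (-35)^3603 mod 7207 = 7206. Thus (-35|7207) = -1.
Legendre symbol -1 ⇒ 7207 is inert.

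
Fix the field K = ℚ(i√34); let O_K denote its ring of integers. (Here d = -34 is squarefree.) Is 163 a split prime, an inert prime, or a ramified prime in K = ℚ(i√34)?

inert — (163) stays prime in O_K

-34 mod 4 = 2, hence disc K = 4·(-34) = -136 and O_K = ℤ[√-34].
163 ∤ -136, so 163 is unramified.
(-34/163) = 129^81 mod 163 = 162, giving Legendre symbol -1.
(-34/163) = -1, so 163 is inert.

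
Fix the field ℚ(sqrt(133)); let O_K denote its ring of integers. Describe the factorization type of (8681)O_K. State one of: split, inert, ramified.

d = 133 ≡ 1 (mod 4), so O_K = ℤ[(1+√133)/2] and disc(K) = d = 133.
disc(K) = 133 is not divisible by 8681; 8681 is unramified.
Compute (133/8681) via Euler: 133^((8681-1)/2) mod 8681 = 1, so (133/8681) = 1.
Legendre symbol 1 ⇒ 8681 is split.

split — (8681) = 𝔭₁𝔭₂ with 𝔭₁ ≠ 𝔭₂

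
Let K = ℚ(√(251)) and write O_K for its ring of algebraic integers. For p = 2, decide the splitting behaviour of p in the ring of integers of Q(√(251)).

251 mod 4 = 3, hence disc K = 4·251 = 1004 and O_K = ℤ[√251].
Ramification test: 2 | 1004. The prime 2 ramifies in K.

2 is ramified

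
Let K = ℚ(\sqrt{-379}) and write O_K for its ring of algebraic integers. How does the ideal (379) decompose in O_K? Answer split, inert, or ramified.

Since -379 ≡ 1 mod 4, the ring of integers is ℤ[(1+√-379)/2] with discriminant -379.
Ramification test: 379 | -379. The prime 379 ramifies in K.

379 is ramified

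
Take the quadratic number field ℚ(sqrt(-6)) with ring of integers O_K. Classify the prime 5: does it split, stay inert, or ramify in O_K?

splits completely

Since -6 ≢ 1 mod 4, the ring of integers is ℤ[√-6] with discriminant 4·(-6) = -24.
disc(K) = -24 is not divisible by 5; 5 is unramified.
Compute (-6/5) via Euler: 4^((5-1)/2) mod 5 = 1, so (-6/5) = 1.
d is a quadratic residue mod p, hence 5 splits in O_K.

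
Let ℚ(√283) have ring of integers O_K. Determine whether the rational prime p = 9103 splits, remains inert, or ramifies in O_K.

d = 283 ≡ 3 (mod 4), so O_K = ℤ[√283] and disc(K) = 4d = 1132.
disc(K) = 1132 is not divisible by 9103; 9103 is unramified.
(283/9103) = 283^4551 mod 9103 = 1, giving Legendre symbol 1.
Legendre symbol 1 ⇒ 9103 is split.

p splits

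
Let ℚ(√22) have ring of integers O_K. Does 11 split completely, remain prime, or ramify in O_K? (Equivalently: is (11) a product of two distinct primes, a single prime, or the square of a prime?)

ramified

Since 22 ≢ 1 mod 4, the ring of integers is ℤ[√22] with discriminant 4·22 = 88.
disc(K) = 88 = 11·8, so p = 11 is ramified.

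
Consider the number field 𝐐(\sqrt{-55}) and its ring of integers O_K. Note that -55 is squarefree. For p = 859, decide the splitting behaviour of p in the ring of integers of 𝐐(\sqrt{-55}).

p splits

d = -55 ≡ 1 (mod 4), so O_K = ℤ[(1+√-55)/2] and disc(K) = d = -55.
disc(K) = -55 is not divisible by 859; 859 is unramified.
Legendre symbol by Euler's criterion: (-55/859) ≡ (-55)^429 ≡ 1 (mod 859), i.e. (-55/859) = 1.
d is a quadratic residue mod p, hence 859 splits in O_K.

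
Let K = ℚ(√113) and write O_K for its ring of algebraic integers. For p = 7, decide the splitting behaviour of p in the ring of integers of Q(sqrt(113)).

splits completely

113 mod 4 = 1, hence disc K = 113 and O_K = ℤ[(1+√113)/2].
disc(K) = 113 is not divisible by 7; 7 is unramified.
Compute (113/7) via Euler: 1^((7-1)/2) mod 7 = 1, so (113/7) = 1.
(113/7) = 1, so 7 splits.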